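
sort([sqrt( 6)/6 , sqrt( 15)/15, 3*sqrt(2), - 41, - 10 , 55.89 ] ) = [ - 41, - 10,sqrt( 15) /15, sqrt(6)/6,  3*sqrt( 2), 55.89 ]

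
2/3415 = 2/3415 = 0.00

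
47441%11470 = 1561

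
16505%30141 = 16505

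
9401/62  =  9401/62 = 151.63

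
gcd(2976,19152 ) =48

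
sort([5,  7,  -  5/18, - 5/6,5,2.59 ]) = [ - 5/6,-5/18,2.59, 5,5,  7 ] 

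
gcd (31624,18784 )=8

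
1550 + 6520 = 8070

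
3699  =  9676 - 5977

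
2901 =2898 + 3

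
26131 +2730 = 28861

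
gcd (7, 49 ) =7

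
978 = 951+27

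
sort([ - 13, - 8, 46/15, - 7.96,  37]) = [-13, - 8, - 7.96,46/15, 37 ] 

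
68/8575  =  68/8575 = 0.01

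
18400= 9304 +9096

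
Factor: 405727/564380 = 2^(-2 )*5^ ( - 1 )*7^1*149^1*389^1*28219^(-1 ) 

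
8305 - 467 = 7838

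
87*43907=3819909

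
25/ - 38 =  - 1+13/38 = - 0.66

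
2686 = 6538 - 3852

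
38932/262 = 148 + 78/131 = 148.60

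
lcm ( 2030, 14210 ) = 14210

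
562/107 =5 + 27/107=5.25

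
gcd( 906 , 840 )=6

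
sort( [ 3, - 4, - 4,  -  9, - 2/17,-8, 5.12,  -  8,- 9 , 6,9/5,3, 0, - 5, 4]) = [ - 9, - 9, - 8, - 8, - 5, - 4,-4,-2/17, 0, 9/5, 3, 3, 4,5.12, 6]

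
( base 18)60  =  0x6c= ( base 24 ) 4c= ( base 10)108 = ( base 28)3o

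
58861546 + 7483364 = 66344910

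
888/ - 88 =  - 111/11 = - 10.09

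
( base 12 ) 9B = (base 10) 119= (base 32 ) 3N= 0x77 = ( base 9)142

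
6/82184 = 3/41092  =  0.00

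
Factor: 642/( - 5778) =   -  3^( -2 ) = -  1/9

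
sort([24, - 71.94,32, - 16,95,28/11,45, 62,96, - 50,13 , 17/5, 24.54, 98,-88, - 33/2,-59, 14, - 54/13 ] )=[  -  88,- 71.94, - 59, - 50,-33/2, - 16,- 54/13,28/11,17/5,13,14,  24,24.54,32,45 , 62,95, 96,98 ] 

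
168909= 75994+92915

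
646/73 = 8  +  62/73 =8.85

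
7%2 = 1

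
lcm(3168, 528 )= 3168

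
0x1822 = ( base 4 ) 1200202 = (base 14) 2374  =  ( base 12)36aa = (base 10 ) 6178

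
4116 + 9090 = 13206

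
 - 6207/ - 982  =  6 + 315/982 = 6.32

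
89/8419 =89/8419 = 0.01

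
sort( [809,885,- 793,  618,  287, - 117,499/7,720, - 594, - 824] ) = [-824, - 793,-594,  -  117,499/7, 287,  618 , 720, 809,  885 ] 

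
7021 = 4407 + 2614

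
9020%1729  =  375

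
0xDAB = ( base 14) 13BD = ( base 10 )3499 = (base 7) 13126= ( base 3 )11210121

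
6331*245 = 1551095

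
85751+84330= 170081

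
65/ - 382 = - 65/382  =  - 0.17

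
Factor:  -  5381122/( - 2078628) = 2^( - 1)*3^( - 1)*73^1*36857^1*173219^ (-1) = 2690561/1039314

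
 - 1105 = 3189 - 4294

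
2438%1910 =528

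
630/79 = 630/79 = 7.97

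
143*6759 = 966537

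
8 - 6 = 2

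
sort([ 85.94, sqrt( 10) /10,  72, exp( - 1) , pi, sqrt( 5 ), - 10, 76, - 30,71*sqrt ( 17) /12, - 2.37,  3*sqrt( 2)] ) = [ - 30, - 10,  -  2.37 , sqrt(10) /10,exp( - 1 ), sqrt(5),  pi,3 *sqrt( 2 ),  71* sqrt(17 ) /12,72,76,85.94]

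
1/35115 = 1/35115 = 0.00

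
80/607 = 80/607 = 0.13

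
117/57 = 39/19=2.05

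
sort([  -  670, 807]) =[  -  670,807] 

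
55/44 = 1 + 1/4 = 1.25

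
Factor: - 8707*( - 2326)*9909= 200681844138 = 2^1*3^3*367^1*1163^1*8707^1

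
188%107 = 81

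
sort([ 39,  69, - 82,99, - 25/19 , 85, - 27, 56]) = [ - 82, - 27, - 25/19, 39,  56  ,  69 , 85,99 ]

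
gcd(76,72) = 4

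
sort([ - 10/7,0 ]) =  [ - 10/7,0]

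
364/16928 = 91/4232 = 0.02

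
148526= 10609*14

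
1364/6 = 682/3= 227.33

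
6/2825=6/2825  =  0.00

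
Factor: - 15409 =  - 19^1*811^1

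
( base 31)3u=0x7b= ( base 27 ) 4f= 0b1111011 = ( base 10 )123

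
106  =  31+75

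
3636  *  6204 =22557744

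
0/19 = 0 =0.00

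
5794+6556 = 12350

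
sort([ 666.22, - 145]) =[-145, 666.22]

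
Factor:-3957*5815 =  - 3^1 *5^1 * 1163^1 * 1319^1 = -23009955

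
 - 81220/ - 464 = 20305/116 = 175.04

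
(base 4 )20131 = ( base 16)21D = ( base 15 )261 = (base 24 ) MD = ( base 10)541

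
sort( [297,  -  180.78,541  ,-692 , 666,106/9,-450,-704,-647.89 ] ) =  [-704,-692, -647.89,-450, - 180.78, 106/9,  297, 541, 666 ]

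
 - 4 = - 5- -1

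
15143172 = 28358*534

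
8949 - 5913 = 3036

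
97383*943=91832169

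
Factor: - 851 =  - 23^1*37^1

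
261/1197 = 29/133  =  0.22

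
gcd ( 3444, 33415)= 41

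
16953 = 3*5651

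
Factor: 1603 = 7^1*229^1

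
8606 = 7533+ 1073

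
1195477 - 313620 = 881857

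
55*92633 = 5094815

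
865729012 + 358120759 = 1223849771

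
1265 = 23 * 55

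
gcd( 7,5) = 1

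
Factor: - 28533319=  - 211^1 *271^1*499^1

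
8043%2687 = 2669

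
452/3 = 452/3 = 150.67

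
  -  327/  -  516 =109/172  =  0.63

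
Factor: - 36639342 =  - 2^1*3^2 * 89^1 * 22871^1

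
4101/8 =4101/8 =512.62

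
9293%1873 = 1801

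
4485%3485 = 1000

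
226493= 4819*47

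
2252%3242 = 2252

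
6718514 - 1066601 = 5651913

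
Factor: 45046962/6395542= 3^3*47^1*17749^1 * 3197771^( - 1 ) = 22523481/3197771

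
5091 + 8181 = 13272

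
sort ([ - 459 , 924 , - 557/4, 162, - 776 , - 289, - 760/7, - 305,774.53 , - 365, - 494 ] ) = [  -  776, - 494,  -  459,  -  365, - 305, - 289 ,-557/4 , - 760/7,162,774.53 , 924]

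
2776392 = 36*77122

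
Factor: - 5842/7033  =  -2^1 * 13^( - 1 ) * 23^1*127^1*541^( - 1 ) 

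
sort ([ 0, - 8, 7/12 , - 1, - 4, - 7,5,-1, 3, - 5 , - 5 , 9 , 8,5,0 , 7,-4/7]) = [ - 8, - 7,-5 , - 5, - 4,-1,- 1, - 4/7, 0, 0,7/12, 3, 5 , 5,7, 8, 9 ]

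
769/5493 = 769/5493 = 0.14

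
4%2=0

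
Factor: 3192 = 2^3*3^1 *7^1*19^1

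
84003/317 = 264+315/317 = 264.99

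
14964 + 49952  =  64916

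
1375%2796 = 1375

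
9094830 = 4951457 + 4143373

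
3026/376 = 1513/188 = 8.05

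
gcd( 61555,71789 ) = 1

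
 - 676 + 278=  - 398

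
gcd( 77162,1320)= 2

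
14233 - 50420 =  -36187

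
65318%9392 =8966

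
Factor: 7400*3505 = 25937000 = 2^3* 5^3*37^1*701^1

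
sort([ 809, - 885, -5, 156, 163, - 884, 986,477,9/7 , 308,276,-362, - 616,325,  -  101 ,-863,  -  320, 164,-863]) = [ - 885, - 884, - 863,  -  863, - 616, - 362, - 320, - 101 , - 5, 9/7,156, 163,164,  276, 308, 325, 477,809,  986]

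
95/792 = 95/792 = 0.12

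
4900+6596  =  11496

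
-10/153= -10/153 = - 0.07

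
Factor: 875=5^3* 7^1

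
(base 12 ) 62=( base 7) 134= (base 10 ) 74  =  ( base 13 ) 59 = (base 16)4A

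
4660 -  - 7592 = 12252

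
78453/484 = 162 + 45/484 = 162.09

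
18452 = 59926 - 41474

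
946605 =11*86055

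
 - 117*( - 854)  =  99918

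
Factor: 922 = 2^1*461^1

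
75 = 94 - 19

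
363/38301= 121/12767 = 0.01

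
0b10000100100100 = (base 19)149A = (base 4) 2010210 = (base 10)8484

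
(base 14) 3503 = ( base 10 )9215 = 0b10001111111111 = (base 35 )7ia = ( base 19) 16A0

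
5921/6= 5921/6 = 986.83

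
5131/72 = 5131/72 = 71.26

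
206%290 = 206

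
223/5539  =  223/5539 = 0.04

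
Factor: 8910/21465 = 22/53=2^1*11^1*53^( - 1)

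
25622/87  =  25622/87= 294.51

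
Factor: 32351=11^1*17^1 * 173^1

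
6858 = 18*381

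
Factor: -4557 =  - 3^1 * 7^2*31^1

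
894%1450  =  894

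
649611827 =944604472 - 294992645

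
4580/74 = 61 + 33/37 = 61.89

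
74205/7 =74205/7= 10600.71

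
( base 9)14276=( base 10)9708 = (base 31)A35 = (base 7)40206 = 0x25EC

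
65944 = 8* 8243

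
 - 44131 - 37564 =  - 81695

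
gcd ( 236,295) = 59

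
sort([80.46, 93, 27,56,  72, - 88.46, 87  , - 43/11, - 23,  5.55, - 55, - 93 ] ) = [ - 93,-88.46,  -  55, - 23, - 43/11, 5.55, 27, 56,72, 80.46,87, 93 ]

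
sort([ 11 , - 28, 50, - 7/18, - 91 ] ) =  [ - 91 , - 28, - 7/18,11,50 ]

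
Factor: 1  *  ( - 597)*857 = - 511629 = - 3^1 * 199^1*857^1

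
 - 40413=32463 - 72876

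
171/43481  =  171/43481 = 0.00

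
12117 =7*1731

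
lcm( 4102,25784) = 180488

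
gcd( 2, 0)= 2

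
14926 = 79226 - 64300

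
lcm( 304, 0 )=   0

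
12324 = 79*156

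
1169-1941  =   - 772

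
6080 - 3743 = 2337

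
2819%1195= 429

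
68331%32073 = 4185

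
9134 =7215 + 1919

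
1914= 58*33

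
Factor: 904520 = 2^3*5^1 * 22613^1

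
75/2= 37 + 1/2 = 37.50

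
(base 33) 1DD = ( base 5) 22111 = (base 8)2773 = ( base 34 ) 1b1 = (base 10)1531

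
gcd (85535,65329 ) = 1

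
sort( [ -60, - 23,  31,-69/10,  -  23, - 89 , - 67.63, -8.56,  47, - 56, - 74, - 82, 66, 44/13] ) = [ - 89,  -  82, - 74,-67.63, - 60 , - 56, - 23, - 23 , - 8.56,-69/10, 44/13, 31, 47, 66 ] 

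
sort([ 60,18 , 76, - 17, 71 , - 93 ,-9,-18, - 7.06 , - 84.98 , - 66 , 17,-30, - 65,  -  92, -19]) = [ - 93, - 92, - 84.98,-66, - 65,  -  30, - 19, - 18 , - 17  , - 9, - 7.06 , 17,18,60,  71,76]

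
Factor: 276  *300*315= 26082000 = 2^4*3^4*5^3*7^1*23^1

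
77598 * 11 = 853578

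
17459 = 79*221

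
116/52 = 2  +  3/13 = 2.23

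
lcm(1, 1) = 1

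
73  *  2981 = 217613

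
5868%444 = 96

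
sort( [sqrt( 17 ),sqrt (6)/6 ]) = [sqrt( 6 )/6  ,  sqrt (17 )]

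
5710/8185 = 1142/1637 = 0.70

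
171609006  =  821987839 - 650378833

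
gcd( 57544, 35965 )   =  7193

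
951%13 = 2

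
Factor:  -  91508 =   -  2^2*22877^1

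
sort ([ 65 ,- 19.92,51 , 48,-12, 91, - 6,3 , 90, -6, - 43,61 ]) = [ - 43, -19.92,-12  , - 6, - 6,3,48,  51 , 61, 65, 90, 91]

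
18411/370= 18411/370 = 49.76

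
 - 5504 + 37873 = 32369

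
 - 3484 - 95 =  - 3579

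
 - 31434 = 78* ( - 403)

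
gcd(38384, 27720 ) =8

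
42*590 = 24780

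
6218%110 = 58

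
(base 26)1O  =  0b110010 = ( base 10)50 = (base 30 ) 1k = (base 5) 200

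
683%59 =34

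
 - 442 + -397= - 839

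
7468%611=136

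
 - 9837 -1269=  - 11106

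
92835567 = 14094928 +78740639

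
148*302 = 44696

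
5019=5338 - 319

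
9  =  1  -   - 8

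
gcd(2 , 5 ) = 1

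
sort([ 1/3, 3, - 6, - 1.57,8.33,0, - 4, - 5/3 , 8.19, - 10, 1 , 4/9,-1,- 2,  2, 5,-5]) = [ - 10, - 6,-5, - 4,  -  2 ,-5/3 , - 1.57 , - 1 , 0, 1/3,  4/9,1,2, 3,5,  8.19,8.33] 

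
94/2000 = 47/1000 = 0.05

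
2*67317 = 134634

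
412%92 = 44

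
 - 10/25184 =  - 5/12592 = -0.00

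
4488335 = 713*6295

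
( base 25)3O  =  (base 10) 99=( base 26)3l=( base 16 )63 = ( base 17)5E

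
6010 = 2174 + 3836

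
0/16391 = 0  =  0.00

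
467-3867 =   -  3400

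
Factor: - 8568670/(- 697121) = 2^1*5^1*11^1*61^1*1277^1 * 697121^( - 1 )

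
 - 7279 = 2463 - 9742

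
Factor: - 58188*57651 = -2^2 * 3^2*11^1*13^1*373^1 * 1747^1 = - 3354596388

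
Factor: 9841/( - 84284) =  - 2^( - 2)*13^1*19^( - 1)  *757^1*1109^( - 1 ) 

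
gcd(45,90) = 45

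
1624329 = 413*3933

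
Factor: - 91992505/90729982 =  - 2^( -1 )*5^1*7^(- 1 )*11^1*59^1*89^( - 1)* 28349^1  *  72817^( - 1 )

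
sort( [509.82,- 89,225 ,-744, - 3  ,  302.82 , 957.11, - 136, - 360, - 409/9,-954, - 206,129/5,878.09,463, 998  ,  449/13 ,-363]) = [ - 954, -744, - 363,-360, - 206, - 136,-89,  -  409/9,-3 , 129/5,449/13, 225, 302.82, 463,  509.82, 878.09, 957.11,998 ]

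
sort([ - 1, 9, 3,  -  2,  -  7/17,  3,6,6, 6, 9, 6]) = [ - 2,  -  1, - 7/17, 3,3, 6, 6,6, 6,9,9 ]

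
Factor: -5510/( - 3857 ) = 10/7 = 2^1 * 5^1 * 7^( - 1 )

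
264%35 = 19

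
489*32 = 15648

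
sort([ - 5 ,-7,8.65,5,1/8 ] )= [-7,-5,1/8, 5, 8.65]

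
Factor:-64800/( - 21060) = 40/13 = 2^3*5^1*13^(-1 ) 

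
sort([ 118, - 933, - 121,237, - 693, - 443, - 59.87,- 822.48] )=[-933, - 822.48,-693,-443, - 121, - 59.87,118,237]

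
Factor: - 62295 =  -3^1*5^1*4153^1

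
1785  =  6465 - 4680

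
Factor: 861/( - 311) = - 3^1*7^1*41^1 * 311^(  -  1 ) 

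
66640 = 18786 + 47854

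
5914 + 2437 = 8351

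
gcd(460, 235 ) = 5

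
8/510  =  4/255 = 0.02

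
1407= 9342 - 7935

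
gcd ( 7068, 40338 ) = 6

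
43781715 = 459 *95385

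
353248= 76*4648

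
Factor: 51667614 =2^1* 3^2*23^1*37^1 * 3373^1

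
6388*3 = 19164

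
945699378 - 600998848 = 344700530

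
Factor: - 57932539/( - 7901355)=8276077/1128765= 3^( - 1)*5^( - 1)*11^( - 1 ) * 19^1 * 6841^( - 1 ) * 435583^1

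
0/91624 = 0 = 0.00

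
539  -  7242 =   -  6703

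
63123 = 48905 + 14218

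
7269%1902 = 1563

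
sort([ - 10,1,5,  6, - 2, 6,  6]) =[ - 10, - 2,  1,5,6, 6, 6 ] 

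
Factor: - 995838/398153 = -2^1*3^1*7^(- 1 )*23^( -1)*269^1 * 617^1*2473^( - 1 )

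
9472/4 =2368 = 2368.00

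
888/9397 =888/9397 = 0.09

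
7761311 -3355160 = 4406151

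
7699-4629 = 3070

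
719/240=2 + 239/240 = 3.00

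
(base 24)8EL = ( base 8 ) 11545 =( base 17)1031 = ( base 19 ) DE6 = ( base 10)4965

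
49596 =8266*6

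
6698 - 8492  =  - 1794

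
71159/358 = 198+275/358 = 198.77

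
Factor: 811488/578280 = 2^2*5^( - 1)* 61^ ( - 1 )* 107^1 = 428/305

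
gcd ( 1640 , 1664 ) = 8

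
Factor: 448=2^6*7^1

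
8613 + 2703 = 11316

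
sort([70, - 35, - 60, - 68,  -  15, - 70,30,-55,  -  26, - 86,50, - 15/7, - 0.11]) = [ - 86, - 70,-68,-60, - 55, - 35, - 26  , - 15, - 15/7, - 0.11,  30,50,70 ] 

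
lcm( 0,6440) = 0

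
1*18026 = 18026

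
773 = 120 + 653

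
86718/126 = 688+5/21 = 688.24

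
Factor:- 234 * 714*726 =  - 121297176 = - 2^3*3^4 * 7^1 * 11^2*13^1*17^1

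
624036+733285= 1357321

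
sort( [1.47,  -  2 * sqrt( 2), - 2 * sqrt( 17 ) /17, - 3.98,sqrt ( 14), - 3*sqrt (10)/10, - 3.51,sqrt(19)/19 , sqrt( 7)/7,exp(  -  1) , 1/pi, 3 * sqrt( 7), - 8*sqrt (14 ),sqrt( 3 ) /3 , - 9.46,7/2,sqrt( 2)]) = [ - 8 *sqrt( 14), - 9.46  , - 3.98, - 3.51, - 2*sqrt( 2 ),-3 * sqrt (10)/10, - 2*sqrt (17) /17,sqrt( 19)/19, 1/pi, exp( - 1 ) , sqrt( 7)/7,sqrt( 3)/3 , sqrt( 2), 1.47,7/2,  sqrt(14),3*sqrt(7) ] 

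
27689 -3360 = 24329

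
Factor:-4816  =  -2^4*7^1*43^1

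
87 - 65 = 22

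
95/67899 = 95/67899 = 0.00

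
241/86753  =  241/86753 = 0.00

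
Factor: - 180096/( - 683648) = 3^1*7^( - 1)*67^1* 109^( - 1 ) = 201/763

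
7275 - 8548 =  - 1273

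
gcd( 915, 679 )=1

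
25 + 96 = 121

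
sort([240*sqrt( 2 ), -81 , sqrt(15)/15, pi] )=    [ - 81,sqrt(15)/15, pi,240*sqrt(2)]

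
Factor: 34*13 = 2^1*13^1*17^1 = 442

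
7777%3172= 1433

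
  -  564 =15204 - 15768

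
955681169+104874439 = 1060555608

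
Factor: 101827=11^1*9257^1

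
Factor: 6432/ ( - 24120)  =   -2^2 * 3^ ( - 1)*5^(-1) = - 4/15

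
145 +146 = 291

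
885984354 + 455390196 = 1341374550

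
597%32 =21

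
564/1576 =141/394 =0.36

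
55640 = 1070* 52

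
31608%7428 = 1896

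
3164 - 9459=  - 6295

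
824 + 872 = 1696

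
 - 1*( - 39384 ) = 39384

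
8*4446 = 35568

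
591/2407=591/2407  =  0.25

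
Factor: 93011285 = 5^1*18602257^1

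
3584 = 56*64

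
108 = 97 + 11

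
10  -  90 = -80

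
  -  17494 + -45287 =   -  62781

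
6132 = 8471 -2339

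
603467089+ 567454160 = 1170921249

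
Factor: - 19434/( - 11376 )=41/24 = 2^(- 3 )*3^( - 1) * 41^1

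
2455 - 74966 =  - 72511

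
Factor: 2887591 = 7^1 * 37^1*11149^1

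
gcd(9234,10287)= 81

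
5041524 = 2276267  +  2765257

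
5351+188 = 5539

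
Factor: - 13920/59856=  - 2^1 * 5^1* 43^(- 1 ) = -  10/43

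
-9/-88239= 3/29413 = 0.00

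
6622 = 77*86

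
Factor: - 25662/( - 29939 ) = 6/7 = 2^1 * 3^1*7^ ( - 1 )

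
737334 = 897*822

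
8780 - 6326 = 2454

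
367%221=146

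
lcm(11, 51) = 561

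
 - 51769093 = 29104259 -80873352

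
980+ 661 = 1641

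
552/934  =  276/467=0.59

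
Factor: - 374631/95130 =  - 827/210 = - 2^( -1 ) *3^(-1)*5^( - 1)*7^ (-1 )*827^1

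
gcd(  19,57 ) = 19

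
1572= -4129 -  - 5701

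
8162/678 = 4081/339 = 12.04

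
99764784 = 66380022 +33384762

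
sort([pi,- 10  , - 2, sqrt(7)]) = [ - 10,-2,sqrt( 7), pi]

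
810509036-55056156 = 755452880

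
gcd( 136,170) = 34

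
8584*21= 180264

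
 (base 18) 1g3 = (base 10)615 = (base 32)J7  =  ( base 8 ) 1147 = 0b1001100111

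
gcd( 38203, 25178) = 1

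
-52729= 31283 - 84012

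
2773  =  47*59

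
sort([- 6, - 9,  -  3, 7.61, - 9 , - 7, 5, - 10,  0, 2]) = [ -10, - 9,-9, - 7, - 6,-3, 0,2,5, 7.61]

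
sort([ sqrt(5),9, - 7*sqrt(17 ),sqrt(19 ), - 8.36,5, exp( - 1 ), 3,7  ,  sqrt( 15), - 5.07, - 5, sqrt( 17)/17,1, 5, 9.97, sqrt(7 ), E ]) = [- 7*sqrt(17 ), - 8.36, - 5.07, - 5, sqrt(17 ) /17,exp( - 1 ),1, sqrt( 5 ), sqrt(7 ), E, 3,sqrt( 15),sqrt (19 ), 5, 5, 7,9,9.97]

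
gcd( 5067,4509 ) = 9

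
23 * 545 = 12535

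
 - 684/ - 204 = 3+6/17 = 3.35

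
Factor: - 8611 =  -79^1*109^1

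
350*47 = 16450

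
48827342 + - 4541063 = 44286279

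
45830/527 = 45830/527 = 86.96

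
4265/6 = 4265/6 = 710.83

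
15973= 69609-53636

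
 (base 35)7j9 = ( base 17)1f01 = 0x2421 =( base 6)110453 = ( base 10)9249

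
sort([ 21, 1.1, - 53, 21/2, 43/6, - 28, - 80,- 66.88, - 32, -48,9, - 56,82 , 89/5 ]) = [-80, - 66.88,-56, - 53, - 48, - 32, - 28, 1.1, 43/6,9, 21/2, 89/5, 21, 82 ] 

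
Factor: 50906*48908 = 2^3 * 12227^1*25453^1 = 2489710648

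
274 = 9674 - 9400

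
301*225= 67725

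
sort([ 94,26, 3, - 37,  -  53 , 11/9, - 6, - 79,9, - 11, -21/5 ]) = [ - 79, - 53,-37, - 11, -6, - 21/5, 11/9, 3,9,26,94]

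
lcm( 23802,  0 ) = 0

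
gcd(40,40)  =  40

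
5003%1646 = 65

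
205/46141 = 205/46141 =0.00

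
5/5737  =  5/5737 = 0.00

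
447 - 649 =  - 202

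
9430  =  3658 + 5772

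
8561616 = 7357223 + 1204393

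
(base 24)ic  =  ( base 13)282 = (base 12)310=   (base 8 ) 674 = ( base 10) 444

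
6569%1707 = 1448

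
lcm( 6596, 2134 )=72556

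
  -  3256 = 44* (-74)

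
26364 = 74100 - 47736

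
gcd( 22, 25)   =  1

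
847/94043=847/94043 =0.01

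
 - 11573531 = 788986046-800559577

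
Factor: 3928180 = 2^2*5^1*197^1*997^1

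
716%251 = 214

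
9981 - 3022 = 6959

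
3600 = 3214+386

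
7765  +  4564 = 12329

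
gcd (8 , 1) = 1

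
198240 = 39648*5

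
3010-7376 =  - 4366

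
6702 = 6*1117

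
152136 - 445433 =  - 293297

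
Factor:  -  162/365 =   -  2^1*3^4*5^( - 1)*73^( - 1)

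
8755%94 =13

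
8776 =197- - 8579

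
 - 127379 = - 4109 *31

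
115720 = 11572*10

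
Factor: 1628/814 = 2= 2^1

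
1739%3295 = 1739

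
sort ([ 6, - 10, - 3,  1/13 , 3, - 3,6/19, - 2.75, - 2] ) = [ - 10, - 3, - 3, - 2.75, - 2 , 1/13, 6/19,3, 6 ] 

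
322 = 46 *7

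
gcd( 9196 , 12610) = 2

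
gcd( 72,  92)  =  4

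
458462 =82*5591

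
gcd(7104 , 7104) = 7104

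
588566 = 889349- 300783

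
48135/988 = 48135/988 = 48.72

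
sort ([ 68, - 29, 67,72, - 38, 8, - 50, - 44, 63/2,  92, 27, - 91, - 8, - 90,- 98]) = [ - 98, -91, - 90 , - 50, - 44, - 38, - 29 , - 8, 8,27,63/2, 67,  68,72,92]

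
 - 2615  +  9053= 6438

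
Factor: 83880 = 2^3*3^2*  5^1 * 233^1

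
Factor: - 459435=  - 3^1*5^1*109^1*281^1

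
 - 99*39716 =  - 3931884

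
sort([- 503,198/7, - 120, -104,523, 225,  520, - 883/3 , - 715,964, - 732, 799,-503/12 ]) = [ - 732,-715, - 503, - 883/3, - 120, - 104, - 503/12, 198/7, 225, 520, 523,799,964] 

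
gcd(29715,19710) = 15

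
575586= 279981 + 295605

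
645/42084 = 215/14028 = 0.02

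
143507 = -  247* ( - 581 )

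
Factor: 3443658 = 2^1*3^1*467^1*1229^1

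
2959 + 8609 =11568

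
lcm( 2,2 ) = 2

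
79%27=25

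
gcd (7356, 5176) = 4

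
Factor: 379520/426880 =23^(-1)*29^(-1)*593^1 =593/667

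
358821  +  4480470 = 4839291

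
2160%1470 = 690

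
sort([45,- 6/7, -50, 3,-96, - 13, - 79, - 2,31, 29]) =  [ - 96, - 79 , - 50, - 13, - 2, - 6/7, 3,29,  31,45]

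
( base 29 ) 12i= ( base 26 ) 197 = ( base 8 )1625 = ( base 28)14l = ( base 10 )917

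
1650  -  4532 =-2882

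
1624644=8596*189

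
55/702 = 55/702 = 0.08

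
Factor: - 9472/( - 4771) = 2^8*13^( - 1 ) * 37^1 * 367^(- 1 )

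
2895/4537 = 2895/4537=0.64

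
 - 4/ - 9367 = 4/9367=0.00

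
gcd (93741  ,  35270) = 1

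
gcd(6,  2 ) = 2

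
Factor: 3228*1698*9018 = 2^4* 3^5*167^1*269^1 * 283^1 = 49428956592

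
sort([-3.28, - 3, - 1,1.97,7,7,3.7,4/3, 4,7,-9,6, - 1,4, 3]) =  [-9, - 3.28, - 3, - 1, - 1,4/3, 1.97,3,3.7, 4,4,6, 7, 7,7 ]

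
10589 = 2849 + 7740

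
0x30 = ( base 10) 48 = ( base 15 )33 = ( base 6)120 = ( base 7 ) 66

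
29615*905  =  26801575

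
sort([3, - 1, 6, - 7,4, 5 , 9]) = [-7,  -  1,3,4  ,  5, 6, 9]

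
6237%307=97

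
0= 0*9928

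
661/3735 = 661/3735 = 0.18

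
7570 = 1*7570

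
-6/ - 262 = 3/131 = 0.02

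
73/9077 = 73/9077= 0.01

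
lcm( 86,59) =5074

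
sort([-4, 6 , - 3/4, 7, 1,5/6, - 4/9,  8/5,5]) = [ - 4,-3/4,-4/9, 5/6, 1,8/5,5, 6,  7]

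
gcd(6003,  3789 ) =9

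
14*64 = 896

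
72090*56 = 4037040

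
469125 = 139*3375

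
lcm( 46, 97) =4462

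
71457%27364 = 16729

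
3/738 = 1/246 = 0.00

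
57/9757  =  57/9757  =  0.01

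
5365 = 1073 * 5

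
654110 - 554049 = 100061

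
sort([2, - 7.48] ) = [ - 7.48, 2 ] 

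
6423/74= 6423/74  =  86.80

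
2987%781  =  644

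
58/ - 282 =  - 29/141 = -0.21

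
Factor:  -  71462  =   - 2^1*35731^1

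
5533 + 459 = 5992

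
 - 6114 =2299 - 8413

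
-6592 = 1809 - 8401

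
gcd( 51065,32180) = 5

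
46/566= 23/283 = 0.08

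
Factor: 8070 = 2^1*3^1*5^1*269^1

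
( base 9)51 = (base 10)46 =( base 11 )42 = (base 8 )56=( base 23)20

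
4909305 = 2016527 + 2892778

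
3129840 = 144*21735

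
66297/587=66297/587 = 112.94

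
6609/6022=6609/6022= 1.10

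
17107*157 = 2685799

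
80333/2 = 80333/2 =40166.50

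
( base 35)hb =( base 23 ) 138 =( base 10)606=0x25E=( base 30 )k6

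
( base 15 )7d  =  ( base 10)118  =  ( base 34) 3g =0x76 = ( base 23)53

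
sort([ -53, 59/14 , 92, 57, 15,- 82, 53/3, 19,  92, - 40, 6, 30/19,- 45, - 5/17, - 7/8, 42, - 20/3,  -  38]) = [ - 82,-53, -45,  -  40, -38  ,-20/3 ,- 7/8,-5/17, 30/19,59/14, 6, 15,53/3,19, 42, 57, 92, 92]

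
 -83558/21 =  - 83558/21=-3978.95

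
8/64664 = 1/8083 = 0.00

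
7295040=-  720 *( -10132 )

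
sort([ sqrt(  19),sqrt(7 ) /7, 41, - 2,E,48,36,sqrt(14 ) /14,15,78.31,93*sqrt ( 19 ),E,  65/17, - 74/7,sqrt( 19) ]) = [ - 74/7, - 2,sqrt(14 ) /14,sqrt(7 ) /7 , E,E,65/17, sqrt ( 19),sqrt(19),15, 36,41, 48,78.31, 93*sqrt(19 )] 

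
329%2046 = 329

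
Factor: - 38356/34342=-86/77  =  - 2^1*7^(  -  1)*11^( - 1)*43^1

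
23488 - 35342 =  - 11854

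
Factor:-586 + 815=229^1 = 229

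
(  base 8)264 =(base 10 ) 180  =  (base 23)7j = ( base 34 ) 5a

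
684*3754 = 2567736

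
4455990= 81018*55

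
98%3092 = 98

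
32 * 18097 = 579104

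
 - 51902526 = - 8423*6162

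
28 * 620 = 17360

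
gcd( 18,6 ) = 6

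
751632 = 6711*112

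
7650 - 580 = 7070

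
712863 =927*769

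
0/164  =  0 = 0.00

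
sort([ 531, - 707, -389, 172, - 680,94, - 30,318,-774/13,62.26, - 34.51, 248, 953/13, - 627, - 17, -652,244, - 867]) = [ - 867, - 707, -680,  -  652,-627, - 389,  -  774/13, - 34.51, - 30, -17,62.26,953/13 , 94,172,244, 248,318 , 531]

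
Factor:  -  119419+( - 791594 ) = - 911013 =- 3^1*17^1*17863^1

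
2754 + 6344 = 9098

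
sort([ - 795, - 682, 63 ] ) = [ - 795 , - 682,63 ]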